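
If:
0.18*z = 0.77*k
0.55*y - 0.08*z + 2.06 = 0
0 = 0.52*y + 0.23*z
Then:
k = 1.49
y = -2.82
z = 6.37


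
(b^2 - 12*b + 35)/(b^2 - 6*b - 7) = (b - 5)/(b + 1)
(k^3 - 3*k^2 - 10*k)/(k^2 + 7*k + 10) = k*(k - 5)/(k + 5)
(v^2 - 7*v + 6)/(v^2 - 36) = (v - 1)/(v + 6)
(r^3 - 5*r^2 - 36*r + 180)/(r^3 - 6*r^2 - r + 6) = (r^2 + r - 30)/(r^2 - 1)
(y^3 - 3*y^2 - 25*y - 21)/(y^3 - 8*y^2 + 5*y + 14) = (y + 3)/(y - 2)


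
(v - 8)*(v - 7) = v^2 - 15*v + 56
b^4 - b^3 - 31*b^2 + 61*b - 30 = (b - 5)*(b - 1)^2*(b + 6)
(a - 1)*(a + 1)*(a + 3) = a^3 + 3*a^2 - a - 3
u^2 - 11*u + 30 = (u - 6)*(u - 5)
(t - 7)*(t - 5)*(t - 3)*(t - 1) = t^4 - 16*t^3 + 86*t^2 - 176*t + 105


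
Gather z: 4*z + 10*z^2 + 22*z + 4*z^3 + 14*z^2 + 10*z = 4*z^3 + 24*z^2 + 36*z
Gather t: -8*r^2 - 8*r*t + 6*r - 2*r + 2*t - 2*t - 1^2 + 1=-8*r^2 - 8*r*t + 4*r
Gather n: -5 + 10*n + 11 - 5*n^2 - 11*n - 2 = -5*n^2 - n + 4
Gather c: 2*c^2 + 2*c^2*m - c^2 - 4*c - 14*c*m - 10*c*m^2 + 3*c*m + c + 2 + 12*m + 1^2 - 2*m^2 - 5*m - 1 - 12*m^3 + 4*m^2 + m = c^2*(2*m + 1) + c*(-10*m^2 - 11*m - 3) - 12*m^3 + 2*m^2 + 8*m + 2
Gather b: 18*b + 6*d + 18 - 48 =18*b + 6*d - 30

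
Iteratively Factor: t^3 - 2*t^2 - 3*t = (t - 3)*(t^2 + t) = t*(t - 3)*(t + 1)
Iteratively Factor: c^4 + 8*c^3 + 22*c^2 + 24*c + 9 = (c + 1)*(c^3 + 7*c^2 + 15*c + 9) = (c + 1)*(c + 3)*(c^2 + 4*c + 3) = (c + 1)*(c + 3)^2*(c + 1)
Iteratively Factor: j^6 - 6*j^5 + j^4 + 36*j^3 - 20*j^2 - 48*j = (j - 3)*(j^5 - 3*j^4 - 8*j^3 + 12*j^2 + 16*j) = (j - 3)*(j + 2)*(j^4 - 5*j^3 + 2*j^2 + 8*j) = (j - 4)*(j - 3)*(j + 2)*(j^3 - j^2 - 2*j) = (j - 4)*(j - 3)*(j + 1)*(j + 2)*(j^2 - 2*j) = (j - 4)*(j - 3)*(j - 2)*(j + 1)*(j + 2)*(j)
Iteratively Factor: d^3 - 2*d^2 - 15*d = (d)*(d^2 - 2*d - 15) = d*(d + 3)*(d - 5)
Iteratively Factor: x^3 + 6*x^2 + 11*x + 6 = (x + 1)*(x^2 + 5*x + 6) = (x + 1)*(x + 2)*(x + 3)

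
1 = 1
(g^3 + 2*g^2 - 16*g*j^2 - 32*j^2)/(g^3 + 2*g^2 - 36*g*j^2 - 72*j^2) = (g^2 - 16*j^2)/(g^2 - 36*j^2)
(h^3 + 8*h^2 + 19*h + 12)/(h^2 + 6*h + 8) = (h^2 + 4*h + 3)/(h + 2)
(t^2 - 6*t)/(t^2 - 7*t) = (t - 6)/(t - 7)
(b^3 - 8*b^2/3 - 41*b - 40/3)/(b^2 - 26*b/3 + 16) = (3*b^3 - 8*b^2 - 123*b - 40)/(3*b^2 - 26*b + 48)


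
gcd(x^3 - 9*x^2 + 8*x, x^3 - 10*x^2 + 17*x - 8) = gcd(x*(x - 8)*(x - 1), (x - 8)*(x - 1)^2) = x^2 - 9*x + 8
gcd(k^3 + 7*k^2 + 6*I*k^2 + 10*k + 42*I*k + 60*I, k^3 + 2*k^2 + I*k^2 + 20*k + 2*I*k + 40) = k + 2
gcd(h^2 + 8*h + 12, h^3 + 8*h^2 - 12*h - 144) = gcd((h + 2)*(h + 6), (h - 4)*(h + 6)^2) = h + 6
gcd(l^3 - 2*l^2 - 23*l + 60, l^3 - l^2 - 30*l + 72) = l^2 - 7*l + 12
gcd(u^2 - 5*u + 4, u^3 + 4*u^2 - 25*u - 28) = u - 4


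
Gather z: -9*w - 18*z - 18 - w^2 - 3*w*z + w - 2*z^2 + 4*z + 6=-w^2 - 8*w - 2*z^2 + z*(-3*w - 14) - 12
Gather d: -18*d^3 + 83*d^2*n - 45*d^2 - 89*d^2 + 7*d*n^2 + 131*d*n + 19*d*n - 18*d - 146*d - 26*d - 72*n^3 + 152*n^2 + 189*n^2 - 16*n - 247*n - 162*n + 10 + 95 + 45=-18*d^3 + d^2*(83*n - 134) + d*(7*n^2 + 150*n - 190) - 72*n^3 + 341*n^2 - 425*n + 150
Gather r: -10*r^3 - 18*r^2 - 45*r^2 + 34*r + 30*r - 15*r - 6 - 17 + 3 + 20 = -10*r^3 - 63*r^2 + 49*r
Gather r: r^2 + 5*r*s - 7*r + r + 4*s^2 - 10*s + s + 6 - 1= r^2 + r*(5*s - 6) + 4*s^2 - 9*s + 5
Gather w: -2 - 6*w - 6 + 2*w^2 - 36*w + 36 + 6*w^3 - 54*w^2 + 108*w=6*w^3 - 52*w^2 + 66*w + 28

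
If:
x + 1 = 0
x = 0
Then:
No Solution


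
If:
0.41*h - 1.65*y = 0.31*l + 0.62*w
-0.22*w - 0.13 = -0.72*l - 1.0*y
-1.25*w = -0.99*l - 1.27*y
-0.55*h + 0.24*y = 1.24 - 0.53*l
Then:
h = -1.40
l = 1.19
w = 0.26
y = -0.67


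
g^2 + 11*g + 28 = (g + 4)*(g + 7)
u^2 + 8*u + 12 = (u + 2)*(u + 6)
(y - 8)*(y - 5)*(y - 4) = y^3 - 17*y^2 + 92*y - 160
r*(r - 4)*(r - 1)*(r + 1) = r^4 - 4*r^3 - r^2 + 4*r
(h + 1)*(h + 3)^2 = h^3 + 7*h^2 + 15*h + 9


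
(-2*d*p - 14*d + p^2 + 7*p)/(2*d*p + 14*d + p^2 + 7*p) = (-2*d + p)/(2*d + p)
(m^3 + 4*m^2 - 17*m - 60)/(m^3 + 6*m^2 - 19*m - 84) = (m + 5)/(m + 7)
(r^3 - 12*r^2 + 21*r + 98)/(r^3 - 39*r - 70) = (r - 7)/(r + 5)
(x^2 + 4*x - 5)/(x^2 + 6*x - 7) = (x + 5)/(x + 7)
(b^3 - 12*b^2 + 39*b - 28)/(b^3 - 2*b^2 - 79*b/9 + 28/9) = 9*(b^2 - 8*b + 7)/(9*b^2 + 18*b - 7)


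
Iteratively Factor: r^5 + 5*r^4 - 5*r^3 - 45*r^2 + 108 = (r - 2)*(r^4 + 7*r^3 + 9*r^2 - 27*r - 54) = (r - 2)*(r + 3)*(r^3 + 4*r^2 - 3*r - 18) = (r - 2)^2*(r + 3)*(r^2 + 6*r + 9) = (r - 2)^2*(r + 3)^2*(r + 3)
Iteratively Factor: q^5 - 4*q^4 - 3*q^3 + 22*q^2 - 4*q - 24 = (q - 2)*(q^4 - 2*q^3 - 7*q^2 + 8*q + 12) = (q - 2)*(q + 2)*(q^3 - 4*q^2 + q + 6) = (q - 2)*(q + 1)*(q + 2)*(q^2 - 5*q + 6) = (q - 2)^2*(q + 1)*(q + 2)*(q - 3)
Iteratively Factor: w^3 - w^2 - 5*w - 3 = (w - 3)*(w^2 + 2*w + 1) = (w - 3)*(w + 1)*(w + 1)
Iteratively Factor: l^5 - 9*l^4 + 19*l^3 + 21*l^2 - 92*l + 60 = (l - 2)*(l^4 - 7*l^3 + 5*l^2 + 31*l - 30) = (l - 5)*(l - 2)*(l^3 - 2*l^2 - 5*l + 6) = (l - 5)*(l - 2)*(l + 2)*(l^2 - 4*l + 3) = (l - 5)*(l - 3)*(l - 2)*(l + 2)*(l - 1)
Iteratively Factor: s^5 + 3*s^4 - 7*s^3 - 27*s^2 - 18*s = (s + 3)*(s^4 - 7*s^2 - 6*s) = (s - 3)*(s + 3)*(s^3 + 3*s^2 + 2*s) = (s - 3)*(s + 2)*(s + 3)*(s^2 + s) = s*(s - 3)*(s + 2)*(s + 3)*(s + 1)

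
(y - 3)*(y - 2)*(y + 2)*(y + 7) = y^4 + 4*y^3 - 25*y^2 - 16*y + 84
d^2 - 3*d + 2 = (d - 2)*(d - 1)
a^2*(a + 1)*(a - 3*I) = a^4 + a^3 - 3*I*a^3 - 3*I*a^2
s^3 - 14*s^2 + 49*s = s*(s - 7)^2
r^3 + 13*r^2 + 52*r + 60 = (r + 2)*(r + 5)*(r + 6)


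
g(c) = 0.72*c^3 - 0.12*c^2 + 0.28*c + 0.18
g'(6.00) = 76.60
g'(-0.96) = 2.50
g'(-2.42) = 13.51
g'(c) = 2.16*c^2 - 0.24*c + 0.28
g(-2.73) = -16.13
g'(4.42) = 41.42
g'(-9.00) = 177.40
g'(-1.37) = 4.66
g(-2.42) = -11.40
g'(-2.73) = 17.03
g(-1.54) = -3.17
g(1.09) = 1.28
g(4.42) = 61.25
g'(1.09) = 2.58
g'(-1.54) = 5.77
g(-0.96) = -0.84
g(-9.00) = -536.94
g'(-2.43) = 13.62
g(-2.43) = -11.54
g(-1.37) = -2.28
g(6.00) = 153.06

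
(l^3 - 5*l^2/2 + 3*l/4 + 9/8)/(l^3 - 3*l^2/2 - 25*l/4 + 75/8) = (4*l^2 - 4*l - 3)/(4*l^2 - 25)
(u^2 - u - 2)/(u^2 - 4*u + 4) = (u + 1)/(u - 2)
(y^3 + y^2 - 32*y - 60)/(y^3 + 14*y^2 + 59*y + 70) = (y - 6)/(y + 7)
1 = 1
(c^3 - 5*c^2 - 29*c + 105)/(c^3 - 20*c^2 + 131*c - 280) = (c^2 + 2*c - 15)/(c^2 - 13*c + 40)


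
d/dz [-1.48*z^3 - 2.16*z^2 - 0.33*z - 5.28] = -4.44*z^2 - 4.32*z - 0.33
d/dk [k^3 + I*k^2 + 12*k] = 3*k^2 + 2*I*k + 12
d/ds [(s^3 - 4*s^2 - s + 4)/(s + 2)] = 2*(s^3 + s^2 - 8*s - 3)/(s^2 + 4*s + 4)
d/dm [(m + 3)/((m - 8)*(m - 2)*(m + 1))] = 2*(-m^3 + 27*m - 1)/(m^6 - 18*m^5 + 93*m^4 - 76*m^3 - 252*m^2 + 192*m + 256)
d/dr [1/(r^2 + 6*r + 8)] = 2*(-r - 3)/(r^2 + 6*r + 8)^2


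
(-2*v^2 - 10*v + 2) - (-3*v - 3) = -2*v^2 - 7*v + 5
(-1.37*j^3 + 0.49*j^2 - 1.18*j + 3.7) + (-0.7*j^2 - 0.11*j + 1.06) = -1.37*j^3 - 0.21*j^2 - 1.29*j + 4.76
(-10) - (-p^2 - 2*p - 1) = p^2 + 2*p - 9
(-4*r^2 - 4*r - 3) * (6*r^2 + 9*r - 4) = -24*r^4 - 60*r^3 - 38*r^2 - 11*r + 12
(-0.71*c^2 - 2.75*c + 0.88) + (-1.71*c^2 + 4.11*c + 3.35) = -2.42*c^2 + 1.36*c + 4.23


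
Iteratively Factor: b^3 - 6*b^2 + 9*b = (b)*(b^2 - 6*b + 9) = b*(b - 3)*(b - 3)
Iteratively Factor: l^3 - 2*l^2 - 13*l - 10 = (l + 1)*(l^2 - 3*l - 10) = (l - 5)*(l + 1)*(l + 2)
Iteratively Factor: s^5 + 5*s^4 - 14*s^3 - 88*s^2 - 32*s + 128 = (s + 2)*(s^4 + 3*s^3 - 20*s^2 - 48*s + 64) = (s - 1)*(s + 2)*(s^3 + 4*s^2 - 16*s - 64) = (s - 1)*(s + 2)*(s + 4)*(s^2 - 16) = (s - 4)*(s - 1)*(s + 2)*(s + 4)*(s + 4)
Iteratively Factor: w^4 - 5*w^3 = (w - 5)*(w^3) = w*(w - 5)*(w^2) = w^2*(w - 5)*(w)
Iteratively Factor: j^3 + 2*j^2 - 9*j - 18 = (j - 3)*(j^2 + 5*j + 6) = (j - 3)*(j + 2)*(j + 3)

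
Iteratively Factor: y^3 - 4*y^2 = (y)*(y^2 - 4*y) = y*(y - 4)*(y)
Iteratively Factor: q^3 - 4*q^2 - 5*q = (q + 1)*(q^2 - 5*q) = q*(q + 1)*(q - 5)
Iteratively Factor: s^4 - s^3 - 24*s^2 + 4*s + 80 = (s - 2)*(s^3 + s^2 - 22*s - 40) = (s - 5)*(s - 2)*(s^2 + 6*s + 8) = (s - 5)*(s - 2)*(s + 4)*(s + 2)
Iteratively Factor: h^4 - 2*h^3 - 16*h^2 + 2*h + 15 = (h - 5)*(h^3 + 3*h^2 - h - 3) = (h - 5)*(h + 3)*(h^2 - 1) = (h - 5)*(h - 1)*(h + 3)*(h + 1)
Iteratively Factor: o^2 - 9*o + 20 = (o - 4)*(o - 5)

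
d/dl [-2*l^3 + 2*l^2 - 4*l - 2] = -6*l^2 + 4*l - 4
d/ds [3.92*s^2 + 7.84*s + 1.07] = 7.84*s + 7.84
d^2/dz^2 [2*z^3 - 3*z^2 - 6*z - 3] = 12*z - 6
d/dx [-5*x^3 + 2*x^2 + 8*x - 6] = -15*x^2 + 4*x + 8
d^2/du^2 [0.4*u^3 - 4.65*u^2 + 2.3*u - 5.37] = 2.4*u - 9.3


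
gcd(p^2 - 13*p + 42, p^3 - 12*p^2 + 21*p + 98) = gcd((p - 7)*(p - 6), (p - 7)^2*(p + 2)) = p - 7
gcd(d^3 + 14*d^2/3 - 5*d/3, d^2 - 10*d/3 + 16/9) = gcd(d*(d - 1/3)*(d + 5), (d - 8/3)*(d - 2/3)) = 1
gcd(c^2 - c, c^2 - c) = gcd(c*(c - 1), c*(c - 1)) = c^2 - c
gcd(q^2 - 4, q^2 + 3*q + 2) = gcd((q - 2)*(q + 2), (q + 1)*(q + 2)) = q + 2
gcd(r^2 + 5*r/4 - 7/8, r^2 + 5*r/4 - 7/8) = r^2 + 5*r/4 - 7/8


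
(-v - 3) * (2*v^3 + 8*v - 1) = -2*v^4 - 6*v^3 - 8*v^2 - 23*v + 3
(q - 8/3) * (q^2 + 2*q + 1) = q^3 - 2*q^2/3 - 13*q/3 - 8/3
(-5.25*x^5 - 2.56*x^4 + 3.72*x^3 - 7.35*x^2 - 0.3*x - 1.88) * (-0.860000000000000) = 4.515*x^5 + 2.2016*x^4 - 3.1992*x^3 + 6.321*x^2 + 0.258*x + 1.6168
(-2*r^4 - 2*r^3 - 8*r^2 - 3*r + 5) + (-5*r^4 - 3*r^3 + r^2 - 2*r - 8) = -7*r^4 - 5*r^3 - 7*r^2 - 5*r - 3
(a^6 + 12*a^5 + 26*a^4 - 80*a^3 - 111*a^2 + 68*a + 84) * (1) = a^6 + 12*a^5 + 26*a^4 - 80*a^3 - 111*a^2 + 68*a + 84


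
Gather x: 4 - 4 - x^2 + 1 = 1 - x^2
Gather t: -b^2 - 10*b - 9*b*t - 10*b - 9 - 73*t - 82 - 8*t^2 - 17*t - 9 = -b^2 - 20*b - 8*t^2 + t*(-9*b - 90) - 100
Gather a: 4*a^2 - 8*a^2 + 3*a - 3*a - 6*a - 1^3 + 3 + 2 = -4*a^2 - 6*a + 4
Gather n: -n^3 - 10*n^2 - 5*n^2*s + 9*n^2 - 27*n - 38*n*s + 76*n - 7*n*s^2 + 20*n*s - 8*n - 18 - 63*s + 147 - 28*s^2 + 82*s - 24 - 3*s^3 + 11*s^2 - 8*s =-n^3 + n^2*(-5*s - 1) + n*(-7*s^2 - 18*s + 41) - 3*s^3 - 17*s^2 + 11*s + 105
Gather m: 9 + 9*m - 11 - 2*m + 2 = 7*m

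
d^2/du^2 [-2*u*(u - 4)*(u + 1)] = 12 - 12*u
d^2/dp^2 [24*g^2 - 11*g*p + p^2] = 2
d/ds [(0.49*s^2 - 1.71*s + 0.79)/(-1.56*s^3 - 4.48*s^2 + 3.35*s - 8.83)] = (0.7644*s^4 - 5.3352*s^3 - 2.3221*s^2 - 1.575*s + 12.4528)/(2.4336*s^6 + 13.9776*s^5 + 9.6184*s^4 - 2.4664*s^3 + 90.3393*s^2 - 59.161*s + 77.9689)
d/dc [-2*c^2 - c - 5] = -4*c - 1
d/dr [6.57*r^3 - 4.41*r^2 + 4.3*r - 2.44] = 19.71*r^2 - 8.82*r + 4.3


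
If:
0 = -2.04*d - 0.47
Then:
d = -0.23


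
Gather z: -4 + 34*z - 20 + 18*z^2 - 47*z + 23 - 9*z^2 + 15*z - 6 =9*z^2 + 2*z - 7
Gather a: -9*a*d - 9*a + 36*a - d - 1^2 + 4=a*(27 - 9*d) - d + 3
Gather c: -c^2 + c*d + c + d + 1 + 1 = -c^2 + c*(d + 1) + d + 2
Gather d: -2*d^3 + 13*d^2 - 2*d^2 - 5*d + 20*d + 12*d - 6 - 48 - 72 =-2*d^3 + 11*d^2 + 27*d - 126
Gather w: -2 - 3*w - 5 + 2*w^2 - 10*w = 2*w^2 - 13*w - 7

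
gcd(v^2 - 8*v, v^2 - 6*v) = v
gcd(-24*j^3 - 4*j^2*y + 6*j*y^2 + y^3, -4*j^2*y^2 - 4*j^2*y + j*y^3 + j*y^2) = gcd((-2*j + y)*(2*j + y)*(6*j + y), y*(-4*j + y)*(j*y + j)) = 1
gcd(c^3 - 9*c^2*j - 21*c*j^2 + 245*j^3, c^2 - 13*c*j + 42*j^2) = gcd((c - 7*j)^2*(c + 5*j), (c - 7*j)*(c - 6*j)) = c - 7*j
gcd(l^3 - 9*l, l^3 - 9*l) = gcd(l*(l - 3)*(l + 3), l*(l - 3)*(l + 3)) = l^3 - 9*l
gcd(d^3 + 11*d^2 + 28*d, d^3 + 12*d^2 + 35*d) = d^2 + 7*d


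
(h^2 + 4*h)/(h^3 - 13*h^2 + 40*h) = (h + 4)/(h^2 - 13*h + 40)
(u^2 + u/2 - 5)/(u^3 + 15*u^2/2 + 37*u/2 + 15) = (u - 2)/(u^2 + 5*u + 6)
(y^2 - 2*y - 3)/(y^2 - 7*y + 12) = (y + 1)/(y - 4)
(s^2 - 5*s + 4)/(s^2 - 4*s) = (s - 1)/s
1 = 1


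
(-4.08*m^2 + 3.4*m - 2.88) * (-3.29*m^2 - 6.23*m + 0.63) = 13.4232*m^4 + 14.2324*m^3 - 14.2772*m^2 + 20.0844*m - 1.8144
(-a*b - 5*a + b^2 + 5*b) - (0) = -a*b - 5*a + b^2 + 5*b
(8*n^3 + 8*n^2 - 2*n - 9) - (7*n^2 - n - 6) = 8*n^3 + n^2 - n - 3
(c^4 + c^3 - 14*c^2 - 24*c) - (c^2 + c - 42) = c^4 + c^3 - 15*c^2 - 25*c + 42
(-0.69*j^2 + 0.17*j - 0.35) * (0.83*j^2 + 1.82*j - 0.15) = -0.5727*j^4 - 1.1147*j^3 + 0.1224*j^2 - 0.6625*j + 0.0525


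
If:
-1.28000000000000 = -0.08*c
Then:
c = 16.00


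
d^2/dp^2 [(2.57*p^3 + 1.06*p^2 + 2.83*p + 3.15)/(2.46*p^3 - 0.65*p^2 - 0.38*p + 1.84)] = (5.6843418860808e-14*p^7 + 21.048252*p^6 + 117.170784*p^5 + 67.9506119999999*p^4 - 133.713042*p^3 - 166.574118*p^2 - 8.366628*p + 19.579464)/(14.886936*p^9 - 11.80062*p^8 - 3.780774*p^7 + 36.775927*p^6 - 17.068938*p^5 - 8.269572*p^4 + 27.657736*p^3 - 5.804832*p^2 - 3.859584*p + 6.229504)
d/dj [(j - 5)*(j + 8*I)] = 2*j - 5 + 8*I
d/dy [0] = 0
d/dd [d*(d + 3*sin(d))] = 3*d*cos(d) + 2*d + 3*sin(d)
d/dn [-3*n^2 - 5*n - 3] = -6*n - 5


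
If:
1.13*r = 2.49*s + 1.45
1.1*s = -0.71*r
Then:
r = 0.53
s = -0.34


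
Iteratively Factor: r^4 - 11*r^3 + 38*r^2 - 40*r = (r)*(r^3 - 11*r^2 + 38*r - 40) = r*(r - 2)*(r^2 - 9*r + 20) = r*(r - 5)*(r - 2)*(r - 4)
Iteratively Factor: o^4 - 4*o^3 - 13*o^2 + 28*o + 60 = (o + 2)*(o^3 - 6*o^2 - o + 30) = (o - 5)*(o + 2)*(o^2 - o - 6) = (o - 5)*(o - 3)*(o + 2)*(o + 2)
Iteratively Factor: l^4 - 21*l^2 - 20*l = (l)*(l^3 - 21*l - 20) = l*(l - 5)*(l^2 + 5*l + 4) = l*(l - 5)*(l + 4)*(l + 1)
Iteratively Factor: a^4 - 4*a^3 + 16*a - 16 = (a - 2)*(a^3 - 2*a^2 - 4*a + 8) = (a - 2)*(a + 2)*(a^2 - 4*a + 4) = (a - 2)^2*(a + 2)*(a - 2)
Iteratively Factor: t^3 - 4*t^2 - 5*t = (t)*(t^2 - 4*t - 5) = t*(t - 5)*(t + 1)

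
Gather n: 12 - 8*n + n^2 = n^2 - 8*n + 12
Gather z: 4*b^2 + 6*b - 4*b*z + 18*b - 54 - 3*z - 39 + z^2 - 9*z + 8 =4*b^2 + 24*b + z^2 + z*(-4*b - 12) - 85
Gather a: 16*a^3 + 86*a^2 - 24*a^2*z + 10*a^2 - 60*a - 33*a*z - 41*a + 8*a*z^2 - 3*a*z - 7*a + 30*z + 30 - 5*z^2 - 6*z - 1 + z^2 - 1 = 16*a^3 + a^2*(96 - 24*z) + a*(8*z^2 - 36*z - 108) - 4*z^2 + 24*z + 28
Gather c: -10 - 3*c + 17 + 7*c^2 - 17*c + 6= 7*c^2 - 20*c + 13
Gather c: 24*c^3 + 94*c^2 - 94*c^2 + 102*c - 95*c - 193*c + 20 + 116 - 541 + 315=24*c^3 - 186*c - 90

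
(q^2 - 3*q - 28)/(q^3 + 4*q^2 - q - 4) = (q - 7)/(q^2 - 1)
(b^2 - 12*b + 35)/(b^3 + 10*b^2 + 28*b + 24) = (b^2 - 12*b + 35)/(b^3 + 10*b^2 + 28*b + 24)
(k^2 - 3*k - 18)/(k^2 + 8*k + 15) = (k - 6)/(k + 5)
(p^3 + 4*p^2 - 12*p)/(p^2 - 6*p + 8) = p*(p + 6)/(p - 4)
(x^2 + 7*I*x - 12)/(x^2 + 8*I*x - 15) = (x + 4*I)/(x + 5*I)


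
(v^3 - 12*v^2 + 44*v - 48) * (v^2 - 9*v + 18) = v^5 - 21*v^4 + 170*v^3 - 660*v^2 + 1224*v - 864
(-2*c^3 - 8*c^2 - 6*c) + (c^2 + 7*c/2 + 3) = -2*c^3 - 7*c^2 - 5*c/2 + 3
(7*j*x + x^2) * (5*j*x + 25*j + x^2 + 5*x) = 35*j^2*x^2 + 175*j^2*x + 12*j*x^3 + 60*j*x^2 + x^4 + 5*x^3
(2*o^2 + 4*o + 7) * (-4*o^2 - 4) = -8*o^4 - 16*o^3 - 36*o^2 - 16*o - 28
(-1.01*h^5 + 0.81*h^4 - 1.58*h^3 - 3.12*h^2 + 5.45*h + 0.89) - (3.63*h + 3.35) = -1.01*h^5 + 0.81*h^4 - 1.58*h^3 - 3.12*h^2 + 1.82*h - 2.46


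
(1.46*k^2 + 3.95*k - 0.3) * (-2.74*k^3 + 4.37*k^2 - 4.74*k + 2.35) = -4.0004*k^5 - 4.4428*k^4 + 11.1631*k^3 - 16.603*k^2 + 10.7045*k - 0.705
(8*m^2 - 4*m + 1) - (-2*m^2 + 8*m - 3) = 10*m^2 - 12*m + 4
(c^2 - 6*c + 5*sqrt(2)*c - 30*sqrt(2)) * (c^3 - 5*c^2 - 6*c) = c^5 - 11*c^4 + 5*sqrt(2)*c^4 - 55*sqrt(2)*c^3 + 24*c^3 + 36*c^2 + 120*sqrt(2)*c^2 + 180*sqrt(2)*c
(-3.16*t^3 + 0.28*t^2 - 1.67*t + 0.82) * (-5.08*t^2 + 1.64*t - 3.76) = 16.0528*t^5 - 6.6048*t^4 + 20.8244*t^3 - 7.9572*t^2 + 7.624*t - 3.0832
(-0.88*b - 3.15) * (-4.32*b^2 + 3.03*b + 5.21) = 3.8016*b^3 + 10.9416*b^2 - 14.1293*b - 16.4115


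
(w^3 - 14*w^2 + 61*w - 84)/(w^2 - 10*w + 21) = w - 4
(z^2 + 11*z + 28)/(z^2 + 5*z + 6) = (z^2 + 11*z + 28)/(z^2 + 5*z + 6)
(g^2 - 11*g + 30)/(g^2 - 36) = (g - 5)/(g + 6)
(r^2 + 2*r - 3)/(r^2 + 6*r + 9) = (r - 1)/(r + 3)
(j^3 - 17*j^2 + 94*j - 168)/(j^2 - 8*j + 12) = (j^2 - 11*j + 28)/(j - 2)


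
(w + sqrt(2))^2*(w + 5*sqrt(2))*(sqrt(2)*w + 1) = sqrt(2)*w^4 + 15*w^3 + 29*sqrt(2)*w^2 + 42*w + 10*sqrt(2)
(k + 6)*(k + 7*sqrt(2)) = k^2 + 6*k + 7*sqrt(2)*k + 42*sqrt(2)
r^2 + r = r*(r + 1)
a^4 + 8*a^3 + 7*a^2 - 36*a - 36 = (a - 2)*(a + 1)*(a + 3)*(a + 6)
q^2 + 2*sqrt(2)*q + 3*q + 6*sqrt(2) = (q + 3)*(q + 2*sqrt(2))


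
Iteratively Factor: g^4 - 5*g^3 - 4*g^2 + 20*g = (g - 5)*(g^3 - 4*g) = g*(g - 5)*(g^2 - 4) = g*(g - 5)*(g + 2)*(g - 2)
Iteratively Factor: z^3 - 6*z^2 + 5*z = (z)*(z^2 - 6*z + 5) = z*(z - 1)*(z - 5)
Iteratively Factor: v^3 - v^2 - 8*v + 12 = (v + 3)*(v^2 - 4*v + 4) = (v - 2)*(v + 3)*(v - 2)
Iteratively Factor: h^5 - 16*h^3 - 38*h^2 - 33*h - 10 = (h + 1)*(h^4 - h^3 - 15*h^2 - 23*h - 10) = (h + 1)^2*(h^3 - 2*h^2 - 13*h - 10) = (h - 5)*(h + 1)^2*(h^2 + 3*h + 2) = (h - 5)*(h + 1)^3*(h + 2)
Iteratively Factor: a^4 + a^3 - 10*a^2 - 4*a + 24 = (a + 3)*(a^3 - 2*a^2 - 4*a + 8) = (a - 2)*(a + 3)*(a^2 - 4) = (a - 2)*(a + 2)*(a + 3)*(a - 2)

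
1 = 1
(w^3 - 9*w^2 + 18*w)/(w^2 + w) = (w^2 - 9*w + 18)/(w + 1)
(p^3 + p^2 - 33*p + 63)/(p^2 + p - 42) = (p^2 - 6*p + 9)/(p - 6)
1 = 1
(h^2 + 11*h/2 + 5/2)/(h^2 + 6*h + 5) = (h + 1/2)/(h + 1)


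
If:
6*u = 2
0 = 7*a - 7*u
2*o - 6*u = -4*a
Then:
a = 1/3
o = 1/3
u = 1/3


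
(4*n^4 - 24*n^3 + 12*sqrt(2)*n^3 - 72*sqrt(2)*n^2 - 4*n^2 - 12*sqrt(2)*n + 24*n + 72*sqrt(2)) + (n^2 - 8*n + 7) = 4*n^4 - 24*n^3 + 12*sqrt(2)*n^3 - 72*sqrt(2)*n^2 - 3*n^2 - 12*sqrt(2)*n + 16*n + 7 + 72*sqrt(2)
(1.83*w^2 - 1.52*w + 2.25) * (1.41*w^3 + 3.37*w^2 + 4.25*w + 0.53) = 2.5803*w^5 + 4.0239*w^4 + 5.8276*w^3 + 2.0924*w^2 + 8.7569*w + 1.1925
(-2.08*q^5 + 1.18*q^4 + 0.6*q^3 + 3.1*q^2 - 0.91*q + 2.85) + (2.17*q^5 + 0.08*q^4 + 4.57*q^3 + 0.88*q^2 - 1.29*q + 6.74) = 0.0899999999999999*q^5 + 1.26*q^4 + 5.17*q^3 + 3.98*q^2 - 2.2*q + 9.59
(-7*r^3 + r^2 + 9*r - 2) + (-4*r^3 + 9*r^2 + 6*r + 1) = -11*r^3 + 10*r^2 + 15*r - 1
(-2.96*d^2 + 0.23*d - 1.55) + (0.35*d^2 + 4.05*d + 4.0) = -2.61*d^2 + 4.28*d + 2.45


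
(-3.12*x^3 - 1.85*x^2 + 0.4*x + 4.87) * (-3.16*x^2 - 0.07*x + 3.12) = 9.8592*x^5 + 6.0644*x^4 - 10.8689*x^3 - 21.1892*x^2 + 0.9071*x + 15.1944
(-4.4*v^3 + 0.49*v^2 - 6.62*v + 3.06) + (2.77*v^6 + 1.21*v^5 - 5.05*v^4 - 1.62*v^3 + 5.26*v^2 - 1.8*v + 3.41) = 2.77*v^6 + 1.21*v^5 - 5.05*v^4 - 6.02*v^3 + 5.75*v^2 - 8.42*v + 6.47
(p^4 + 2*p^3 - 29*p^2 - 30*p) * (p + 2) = p^5 + 4*p^4 - 25*p^3 - 88*p^2 - 60*p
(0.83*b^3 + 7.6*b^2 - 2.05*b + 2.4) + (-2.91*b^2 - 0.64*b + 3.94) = 0.83*b^3 + 4.69*b^2 - 2.69*b + 6.34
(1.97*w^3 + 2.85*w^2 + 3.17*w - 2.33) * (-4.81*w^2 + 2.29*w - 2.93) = -9.4757*w^5 - 9.1972*w^4 - 14.4933*w^3 + 10.1161*w^2 - 14.6238*w + 6.8269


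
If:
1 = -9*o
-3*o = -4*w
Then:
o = -1/9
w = -1/12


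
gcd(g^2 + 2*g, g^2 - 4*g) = g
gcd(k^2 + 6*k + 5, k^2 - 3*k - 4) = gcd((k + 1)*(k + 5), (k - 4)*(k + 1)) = k + 1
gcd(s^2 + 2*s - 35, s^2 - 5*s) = s - 5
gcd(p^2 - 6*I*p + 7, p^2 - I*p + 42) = p - 7*I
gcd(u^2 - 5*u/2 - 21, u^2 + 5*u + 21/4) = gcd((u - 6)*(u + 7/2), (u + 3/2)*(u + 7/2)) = u + 7/2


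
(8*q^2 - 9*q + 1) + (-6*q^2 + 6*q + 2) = 2*q^2 - 3*q + 3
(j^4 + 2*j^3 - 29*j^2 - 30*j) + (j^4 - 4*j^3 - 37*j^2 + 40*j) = 2*j^4 - 2*j^3 - 66*j^2 + 10*j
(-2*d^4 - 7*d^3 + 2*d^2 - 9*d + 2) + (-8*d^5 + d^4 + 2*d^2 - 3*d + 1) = -8*d^5 - d^4 - 7*d^3 + 4*d^2 - 12*d + 3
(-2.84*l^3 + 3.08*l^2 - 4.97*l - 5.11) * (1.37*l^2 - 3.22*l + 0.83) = -3.8908*l^5 + 13.3644*l^4 - 19.0837*l^3 + 11.5591*l^2 + 12.3291*l - 4.2413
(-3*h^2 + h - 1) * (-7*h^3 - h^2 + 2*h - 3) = 21*h^5 - 4*h^4 + 12*h^2 - 5*h + 3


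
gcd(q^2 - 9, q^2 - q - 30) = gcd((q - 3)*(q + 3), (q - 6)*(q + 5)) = 1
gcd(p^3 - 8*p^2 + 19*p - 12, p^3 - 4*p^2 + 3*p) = p^2 - 4*p + 3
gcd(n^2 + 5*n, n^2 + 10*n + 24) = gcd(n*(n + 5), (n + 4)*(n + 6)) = 1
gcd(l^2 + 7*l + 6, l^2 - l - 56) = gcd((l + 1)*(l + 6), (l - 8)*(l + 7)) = 1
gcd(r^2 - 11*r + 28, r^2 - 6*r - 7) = r - 7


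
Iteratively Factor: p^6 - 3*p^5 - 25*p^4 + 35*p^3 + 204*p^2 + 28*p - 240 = (p + 3)*(p^5 - 6*p^4 - 7*p^3 + 56*p^2 + 36*p - 80) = (p - 5)*(p + 3)*(p^4 - p^3 - 12*p^2 - 4*p + 16) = (p - 5)*(p - 4)*(p + 3)*(p^3 + 3*p^2 - 4) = (p - 5)*(p - 4)*(p + 2)*(p + 3)*(p^2 + p - 2) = (p - 5)*(p - 4)*(p + 2)^2*(p + 3)*(p - 1)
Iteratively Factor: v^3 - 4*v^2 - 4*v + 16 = (v + 2)*(v^2 - 6*v + 8) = (v - 2)*(v + 2)*(v - 4)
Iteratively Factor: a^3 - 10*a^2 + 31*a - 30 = (a - 5)*(a^2 - 5*a + 6) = (a - 5)*(a - 2)*(a - 3)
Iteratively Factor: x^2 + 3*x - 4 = (x - 1)*(x + 4)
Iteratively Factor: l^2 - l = (l)*(l - 1)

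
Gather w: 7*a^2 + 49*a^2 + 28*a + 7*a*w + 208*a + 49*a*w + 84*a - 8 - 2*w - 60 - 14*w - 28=56*a^2 + 320*a + w*(56*a - 16) - 96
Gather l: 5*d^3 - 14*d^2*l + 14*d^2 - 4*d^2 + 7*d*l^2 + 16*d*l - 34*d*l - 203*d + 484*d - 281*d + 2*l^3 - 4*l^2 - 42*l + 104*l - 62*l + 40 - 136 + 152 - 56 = 5*d^3 + 10*d^2 + 2*l^3 + l^2*(7*d - 4) + l*(-14*d^2 - 18*d)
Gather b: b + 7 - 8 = b - 1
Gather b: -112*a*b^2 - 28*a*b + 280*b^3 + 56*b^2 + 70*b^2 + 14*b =280*b^3 + b^2*(126 - 112*a) + b*(14 - 28*a)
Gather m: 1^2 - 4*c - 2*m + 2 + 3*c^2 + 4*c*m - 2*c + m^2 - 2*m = 3*c^2 - 6*c + m^2 + m*(4*c - 4) + 3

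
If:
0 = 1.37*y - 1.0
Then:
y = 0.73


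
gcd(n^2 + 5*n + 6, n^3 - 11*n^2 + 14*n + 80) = n + 2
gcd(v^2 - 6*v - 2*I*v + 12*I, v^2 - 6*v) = v - 6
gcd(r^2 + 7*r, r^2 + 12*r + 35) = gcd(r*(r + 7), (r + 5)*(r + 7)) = r + 7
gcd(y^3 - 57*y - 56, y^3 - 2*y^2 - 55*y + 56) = y^2 - y - 56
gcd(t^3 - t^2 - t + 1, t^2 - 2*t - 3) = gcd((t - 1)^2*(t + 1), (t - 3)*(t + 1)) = t + 1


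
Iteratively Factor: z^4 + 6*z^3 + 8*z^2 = (z + 4)*(z^3 + 2*z^2) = z*(z + 4)*(z^2 + 2*z) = z*(z + 2)*(z + 4)*(z)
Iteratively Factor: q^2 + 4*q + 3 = (q + 1)*(q + 3)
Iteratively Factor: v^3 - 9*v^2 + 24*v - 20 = (v - 5)*(v^2 - 4*v + 4) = (v - 5)*(v - 2)*(v - 2)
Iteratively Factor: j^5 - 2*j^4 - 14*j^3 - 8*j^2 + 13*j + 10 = (j - 5)*(j^4 + 3*j^3 + j^2 - 3*j - 2) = (j - 5)*(j + 1)*(j^3 + 2*j^2 - j - 2) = (j - 5)*(j + 1)^2*(j^2 + j - 2) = (j - 5)*(j - 1)*(j + 1)^2*(j + 2)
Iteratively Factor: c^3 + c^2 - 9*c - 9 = (c + 1)*(c^2 - 9) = (c - 3)*(c + 1)*(c + 3)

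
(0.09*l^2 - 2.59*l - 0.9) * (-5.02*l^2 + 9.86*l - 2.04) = -0.4518*l^4 + 13.8892*l^3 - 21.203*l^2 - 3.5904*l + 1.836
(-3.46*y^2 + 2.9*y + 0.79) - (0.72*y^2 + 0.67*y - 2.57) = -4.18*y^2 + 2.23*y + 3.36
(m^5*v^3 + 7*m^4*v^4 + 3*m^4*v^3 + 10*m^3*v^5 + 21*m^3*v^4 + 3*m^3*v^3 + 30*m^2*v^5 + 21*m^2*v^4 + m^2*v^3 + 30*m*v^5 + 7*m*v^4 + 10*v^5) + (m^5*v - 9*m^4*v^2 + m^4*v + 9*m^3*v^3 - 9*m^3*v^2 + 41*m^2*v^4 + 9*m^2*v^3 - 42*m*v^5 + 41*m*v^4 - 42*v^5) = m^5*v^3 + m^5*v + 7*m^4*v^4 + 3*m^4*v^3 - 9*m^4*v^2 + m^4*v + 10*m^3*v^5 + 21*m^3*v^4 + 12*m^3*v^3 - 9*m^3*v^2 + 30*m^2*v^5 + 62*m^2*v^4 + 10*m^2*v^3 - 12*m*v^5 + 48*m*v^4 - 32*v^5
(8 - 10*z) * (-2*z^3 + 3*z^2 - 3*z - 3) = 20*z^4 - 46*z^3 + 54*z^2 + 6*z - 24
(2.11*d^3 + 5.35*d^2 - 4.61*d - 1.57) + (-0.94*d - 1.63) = 2.11*d^3 + 5.35*d^2 - 5.55*d - 3.2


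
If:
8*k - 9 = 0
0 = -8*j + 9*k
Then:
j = 81/64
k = 9/8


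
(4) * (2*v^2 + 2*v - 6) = 8*v^2 + 8*v - 24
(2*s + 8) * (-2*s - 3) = -4*s^2 - 22*s - 24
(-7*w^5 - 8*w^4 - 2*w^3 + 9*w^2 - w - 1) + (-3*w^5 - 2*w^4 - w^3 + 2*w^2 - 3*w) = -10*w^5 - 10*w^4 - 3*w^3 + 11*w^2 - 4*w - 1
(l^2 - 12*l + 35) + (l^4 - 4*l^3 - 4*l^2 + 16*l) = l^4 - 4*l^3 - 3*l^2 + 4*l + 35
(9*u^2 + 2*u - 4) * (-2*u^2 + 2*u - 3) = -18*u^4 + 14*u^3 - 15*u^2 - 14*u + 12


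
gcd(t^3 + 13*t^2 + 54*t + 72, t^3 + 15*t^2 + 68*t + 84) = t + 6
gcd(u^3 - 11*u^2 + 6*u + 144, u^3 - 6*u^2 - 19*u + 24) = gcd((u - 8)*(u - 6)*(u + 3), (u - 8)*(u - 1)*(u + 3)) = u^2 - 5*u - 24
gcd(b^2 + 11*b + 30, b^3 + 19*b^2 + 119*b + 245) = b + 5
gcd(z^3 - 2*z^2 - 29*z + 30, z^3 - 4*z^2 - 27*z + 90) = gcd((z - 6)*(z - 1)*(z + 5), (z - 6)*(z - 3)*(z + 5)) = z^2 - z - 30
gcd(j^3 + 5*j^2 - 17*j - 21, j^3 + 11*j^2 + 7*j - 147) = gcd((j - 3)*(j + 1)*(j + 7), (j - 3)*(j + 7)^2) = j^2 + 4*j - 21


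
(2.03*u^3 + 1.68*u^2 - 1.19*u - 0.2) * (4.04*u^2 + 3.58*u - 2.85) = 8.2012*u^5 + 14.0546*u^4 - 4.5787*u^3 - 9.8562*u^2 + 2.6755*u + 0.57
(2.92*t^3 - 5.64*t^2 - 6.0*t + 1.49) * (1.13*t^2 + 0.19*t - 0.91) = 3.2996*t^5 - 5.8184*t^4 - 10.5088*t^3 + 5.6761*t^2 + 5.7431*t - 1.3559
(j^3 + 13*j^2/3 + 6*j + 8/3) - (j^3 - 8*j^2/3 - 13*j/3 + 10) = 7*j^2 + 31*j/3 - 22/3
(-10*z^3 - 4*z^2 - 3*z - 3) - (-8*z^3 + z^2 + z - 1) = -2*z^3 - 5*z^2 - 4*z - 2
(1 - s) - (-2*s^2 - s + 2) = 2*s^2 - 1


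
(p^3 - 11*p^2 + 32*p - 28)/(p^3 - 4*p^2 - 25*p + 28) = (p^2 - 4*p + 4)/(p^2 + 3*p - 4)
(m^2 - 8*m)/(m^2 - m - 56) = m/(m + 7)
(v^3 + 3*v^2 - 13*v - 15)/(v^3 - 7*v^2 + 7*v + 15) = (v + 5)/(v - 5)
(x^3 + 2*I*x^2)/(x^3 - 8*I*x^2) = (x + 2*I)/(x - 8*I)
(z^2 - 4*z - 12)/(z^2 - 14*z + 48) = (z + 2)/(z - 8)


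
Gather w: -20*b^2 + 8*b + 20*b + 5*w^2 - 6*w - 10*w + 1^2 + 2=-20*b^2 + 28*b + 5*w^2 - 16*w + 3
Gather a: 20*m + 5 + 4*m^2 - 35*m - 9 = 4*m^2 - 15*m - 4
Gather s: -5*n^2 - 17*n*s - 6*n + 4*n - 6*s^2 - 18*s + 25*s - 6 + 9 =-5*n^2 - 2*n - 6*s^2 + s*(7 - 17*n) + 3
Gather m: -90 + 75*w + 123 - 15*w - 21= 60*w + 12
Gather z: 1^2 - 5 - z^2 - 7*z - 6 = -z^2 - 7*z - 10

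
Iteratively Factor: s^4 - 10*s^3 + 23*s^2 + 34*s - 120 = (s - 5)*(s^3 - 5*s^2 - 2*s + 24) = (s - 5)*(s - 3)*(s^2 - 2*s - 8) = (s - 5)*(s - 3)*(s + 2)*(s - 4)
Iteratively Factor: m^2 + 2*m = (m)*(m + 2)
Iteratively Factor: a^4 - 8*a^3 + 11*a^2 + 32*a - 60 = (a + 2)*(a^3 - 10*a^2 + 31*a - 30) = (a - 3)*(a + 2)*(a^2 - 7*a + 10) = (a - 5)*(a - 3)*(a + 2)*(a - 2)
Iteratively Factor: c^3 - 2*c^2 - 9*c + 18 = (c - 3)*(c^2 + c - 6) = (c - 3)*(c - 2)*(c + 3)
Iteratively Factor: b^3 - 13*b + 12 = (b + 4)*(b^2 - 4*b + 3) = (b - 3)*(b + 4)*(b - 1)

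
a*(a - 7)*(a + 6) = a^3 - a^2 - 42*a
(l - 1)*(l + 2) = l^2 + l - 2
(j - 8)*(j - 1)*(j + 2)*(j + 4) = j^4 - 3*j^3 - 38*j^2 - 24*j + 64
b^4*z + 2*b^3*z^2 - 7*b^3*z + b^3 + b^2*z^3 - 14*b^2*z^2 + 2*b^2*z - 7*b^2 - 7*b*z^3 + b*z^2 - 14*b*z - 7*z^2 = (b - 7)*(b + z)^2*(b*z + 1)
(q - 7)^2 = q^2 - 14*q + 49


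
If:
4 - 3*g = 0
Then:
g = 4/3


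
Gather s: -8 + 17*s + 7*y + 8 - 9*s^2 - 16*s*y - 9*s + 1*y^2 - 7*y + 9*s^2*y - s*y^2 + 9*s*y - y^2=s^2*(9*y - 9) + s*(-y^2 - 7*y + 8)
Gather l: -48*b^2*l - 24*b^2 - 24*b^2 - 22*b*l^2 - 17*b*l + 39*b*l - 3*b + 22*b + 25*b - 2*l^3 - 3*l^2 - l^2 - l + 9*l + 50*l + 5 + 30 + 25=-48*b^2 + 44*b - 2*l^3 + l^2*(-22*b - 4) + l*(-48*b^2 + 22*b + 58) + 60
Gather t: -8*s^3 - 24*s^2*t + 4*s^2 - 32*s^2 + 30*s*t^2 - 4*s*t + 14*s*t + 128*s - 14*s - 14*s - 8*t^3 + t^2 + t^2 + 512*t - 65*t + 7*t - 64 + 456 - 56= -8*s^3 - 28*s^2 + 100*s - 8*t^3 + t^2*(30*s + 2) + t*(-24*s^2 + 10*s + 454) + 336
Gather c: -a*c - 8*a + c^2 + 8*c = -8*a + c^2 + c*(8 - a)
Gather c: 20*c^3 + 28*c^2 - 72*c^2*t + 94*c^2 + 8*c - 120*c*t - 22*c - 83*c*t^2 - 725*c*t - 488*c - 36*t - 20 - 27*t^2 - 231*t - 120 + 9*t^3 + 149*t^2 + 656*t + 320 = 20*c^3 + c^2*(122 - 72*t) + c*(-83*t^2 - 845*t - 502) + 9*t^3 + 122*t^2 + 389*t + 180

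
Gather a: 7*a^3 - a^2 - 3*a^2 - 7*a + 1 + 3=7*a^3 - 4*a^2 - 7*a + 4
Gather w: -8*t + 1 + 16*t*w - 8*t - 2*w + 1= -16*t + w*(16*t - 2) + 2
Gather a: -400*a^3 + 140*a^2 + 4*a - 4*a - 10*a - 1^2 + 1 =-400*a^3 + 140*a^2 - 10*a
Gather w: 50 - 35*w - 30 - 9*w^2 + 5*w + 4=-9*w^2 - 30*w + 24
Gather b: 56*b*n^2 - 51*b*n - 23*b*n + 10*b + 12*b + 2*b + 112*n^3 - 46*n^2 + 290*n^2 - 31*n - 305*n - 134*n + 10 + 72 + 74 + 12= b*(56*n^2 - 74*n + 24) + 112*n^3 + 244*n^2 - 470*n + 168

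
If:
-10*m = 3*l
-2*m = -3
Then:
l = -5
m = 3/2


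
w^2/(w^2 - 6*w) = w/(w - 6)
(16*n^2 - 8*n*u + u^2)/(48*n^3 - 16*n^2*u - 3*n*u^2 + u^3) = (-4*n + u)/(-12*n^2 + n*u + u^2)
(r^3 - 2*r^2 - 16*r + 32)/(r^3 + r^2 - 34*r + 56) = (r + 4)/(r + 7)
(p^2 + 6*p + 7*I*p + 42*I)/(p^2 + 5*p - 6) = (p + 7*I)/(p - 1)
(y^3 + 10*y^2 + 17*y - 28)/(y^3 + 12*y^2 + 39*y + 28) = (y - 1)/(y + 1)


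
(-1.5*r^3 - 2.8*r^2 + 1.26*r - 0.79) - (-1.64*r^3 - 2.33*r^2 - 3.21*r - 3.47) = 0.14*r^3 - 0.47*r^2 + 4.47*r + 2.68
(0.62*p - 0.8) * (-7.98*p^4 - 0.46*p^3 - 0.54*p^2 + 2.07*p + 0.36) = -4.9476*p^5 + 6.0988*p^4 + 0.0332*p^3 + 1.7154*p^2 - 1.4328*p - 0.288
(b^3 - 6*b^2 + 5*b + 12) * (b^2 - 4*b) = b^5 - 10*b^4 + 29*b^3 - 8*b^2 - 48*b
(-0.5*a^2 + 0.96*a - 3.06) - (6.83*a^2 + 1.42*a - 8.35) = -7.33*a^2 - 0.46*a + 5.29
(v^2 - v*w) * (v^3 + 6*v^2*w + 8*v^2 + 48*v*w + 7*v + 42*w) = v^5 + 5*v^4*w + 8*v^4 - 6*v^3*w^2 + 40*v^3*w + 7*v^3 - 48*v^2*w^2 + 35*v^2*w - 42*v*w^2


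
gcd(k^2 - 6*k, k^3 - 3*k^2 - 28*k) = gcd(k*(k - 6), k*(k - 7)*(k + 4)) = k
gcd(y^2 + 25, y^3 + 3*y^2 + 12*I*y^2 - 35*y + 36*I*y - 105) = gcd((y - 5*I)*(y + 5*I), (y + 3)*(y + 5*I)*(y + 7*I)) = y + 5*I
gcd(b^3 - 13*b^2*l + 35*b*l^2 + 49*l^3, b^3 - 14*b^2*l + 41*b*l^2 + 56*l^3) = b^2 - 6*b*l - 7*l^2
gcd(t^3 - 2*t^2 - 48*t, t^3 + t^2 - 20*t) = t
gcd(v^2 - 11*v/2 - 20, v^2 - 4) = 1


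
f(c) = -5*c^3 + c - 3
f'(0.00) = 1.00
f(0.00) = -3.00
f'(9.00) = -1214.00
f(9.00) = -3639.00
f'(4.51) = -304.10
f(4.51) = -457.16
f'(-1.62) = -38.37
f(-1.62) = 16.64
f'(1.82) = -48.69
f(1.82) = -31.32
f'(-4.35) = -282.84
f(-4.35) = 404.21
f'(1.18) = -19.89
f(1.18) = -10.04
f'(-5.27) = -415.59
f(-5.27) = 723.55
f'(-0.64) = -5.14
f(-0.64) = -2.33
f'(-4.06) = -246.25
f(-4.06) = 327.56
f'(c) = 1 - 15*c^2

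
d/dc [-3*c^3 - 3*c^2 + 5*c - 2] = -9*c^2 - 6*c + 5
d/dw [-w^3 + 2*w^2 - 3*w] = -3*w^2 + 4*w - 3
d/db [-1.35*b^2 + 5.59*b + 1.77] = 5.59 - 2.7*b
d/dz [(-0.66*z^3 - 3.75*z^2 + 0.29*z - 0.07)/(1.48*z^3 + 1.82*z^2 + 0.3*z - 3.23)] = (-4.44089209850063e-16*z^5 + 4.3488*z^4 - 1.2544*z^3 + 5.0534*z^2 + 24.4798*z - 0.9157)/(2.1904*z^6 + 5.3872*z^5 + 4.2004*z^4 - 8.4688*z^3 - 11.6672*z^2 - 1.938*z + 10.4329)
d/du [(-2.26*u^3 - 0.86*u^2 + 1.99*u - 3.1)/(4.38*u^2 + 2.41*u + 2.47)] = (-9.8988*u^4 - 10.8932*u^3 - 27.5354*u^2 + 22.9076*u + 12.3863)/(19.1844*u^4 + 21.1116*u^3 + 27.4453*u^2 + 11.9054*u + 6.1009)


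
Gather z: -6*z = -6*z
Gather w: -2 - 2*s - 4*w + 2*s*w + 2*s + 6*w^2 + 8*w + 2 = 6*w^2 + w*(2*s + 4)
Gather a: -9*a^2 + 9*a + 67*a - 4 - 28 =-9*a^2 + 76*a - 32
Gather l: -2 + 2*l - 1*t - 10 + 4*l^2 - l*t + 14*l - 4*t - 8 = 4*l^2 + l*(16 - t) - 5*t - 20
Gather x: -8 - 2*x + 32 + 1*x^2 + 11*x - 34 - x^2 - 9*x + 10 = 0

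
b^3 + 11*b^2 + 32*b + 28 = (b + 2)^2*(b + 7)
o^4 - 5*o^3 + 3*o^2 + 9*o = o*(o - 3)^2*(o + 1)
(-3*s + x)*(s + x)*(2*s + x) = -6*s^3 - 7*s^2*x + x^3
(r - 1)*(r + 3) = r^2 + 2*r - 3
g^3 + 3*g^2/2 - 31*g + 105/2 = (g - 3)*(g - 5/2)*(g + 7)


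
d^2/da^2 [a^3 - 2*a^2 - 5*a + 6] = 6*a - 4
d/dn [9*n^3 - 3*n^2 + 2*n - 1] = 27*n^2 - 6*n + 2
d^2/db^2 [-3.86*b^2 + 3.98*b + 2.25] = -7.72000000000000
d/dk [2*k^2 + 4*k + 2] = 4*k + 4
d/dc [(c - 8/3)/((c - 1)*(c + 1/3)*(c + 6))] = 2*(-9*c^3 + 12*c^2 + 128*c - 61)/(9*c^6 + 96*c^5 + 178*c^4 - 452*c^3 - 23*c^2 + 156*c + 36)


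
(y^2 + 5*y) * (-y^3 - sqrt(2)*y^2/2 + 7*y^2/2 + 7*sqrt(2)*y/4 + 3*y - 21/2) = -y^5 - 3*y^4/2 - sqrt(2)*y^4/2 - 3*sqrt(2)*y^3/4 + 41*y^3/2 + 9*y^2/2 + 35*sqrt(2)*y^2/4 - 105*y/2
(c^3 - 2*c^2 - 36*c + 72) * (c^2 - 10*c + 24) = c^5 - 12*c^4 + 8*c^3 + 384*c^2 - 1584*c + 1728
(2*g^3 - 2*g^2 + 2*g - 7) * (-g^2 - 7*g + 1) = -2*g^5 - 12*g^4 + 14*g^3 - 9*g^2 + 51*g - 7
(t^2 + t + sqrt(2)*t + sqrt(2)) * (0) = 0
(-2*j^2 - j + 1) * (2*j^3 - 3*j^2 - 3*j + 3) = -4*j^5 + 4*j^4 + 11*j^3 - 6*j^2 - 6*j + 3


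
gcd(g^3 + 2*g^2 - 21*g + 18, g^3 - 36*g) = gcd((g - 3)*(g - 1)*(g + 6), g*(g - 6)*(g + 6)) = g + 6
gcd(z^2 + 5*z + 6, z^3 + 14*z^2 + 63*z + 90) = z + 3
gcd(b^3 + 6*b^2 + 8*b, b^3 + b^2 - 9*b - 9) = 1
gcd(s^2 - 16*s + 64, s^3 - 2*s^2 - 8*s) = 1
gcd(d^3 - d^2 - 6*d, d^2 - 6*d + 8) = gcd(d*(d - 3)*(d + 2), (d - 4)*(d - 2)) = 1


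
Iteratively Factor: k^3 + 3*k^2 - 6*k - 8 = (k - 2)*(k^2 + 5*k + 4) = (k - 2)*(k + 4)*(k + 1)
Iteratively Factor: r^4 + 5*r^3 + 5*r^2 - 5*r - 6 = (r + 1)*(r^3 + 4*r^2 + r - 6) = (r - 1)*(r + 1)*(r^2 + 5*r + 6) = (r - 1)*(r + 1)*(r + 3)*(r + 2)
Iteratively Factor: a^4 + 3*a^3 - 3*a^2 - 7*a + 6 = (a + 2)*(a^3 + a^2 - 5*a + 3) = (a - 1)*(a + 2)*(a^2 + 2*a - 3) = (a - 1)*(a + 2)*(a + 3)*(a - 1)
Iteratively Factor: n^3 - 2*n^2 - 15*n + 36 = (n + 4)*(n^2 - 6*n + 9) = (n - 3)*(n + 4)*(n - 3)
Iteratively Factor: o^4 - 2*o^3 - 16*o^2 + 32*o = (o)*(o^3 - 2*o^2 - 16*o + 32) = o*(o + 4)*(o^2 - 6*o + 8) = o*(o - 2)*(o + 4)*(o - 4)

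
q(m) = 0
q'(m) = 0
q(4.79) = 0.00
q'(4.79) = 0.00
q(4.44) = 0.00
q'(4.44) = 0.00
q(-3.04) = 0.00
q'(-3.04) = 0.00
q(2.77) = 0.00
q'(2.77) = 0.00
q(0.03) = 0.00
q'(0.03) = 0.00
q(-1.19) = 0.00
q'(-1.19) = 0.00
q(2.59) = 0.00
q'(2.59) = 0.00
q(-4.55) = 0.00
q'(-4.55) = 0.00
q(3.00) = 0.00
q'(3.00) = 0.00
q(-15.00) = 0.00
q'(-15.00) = 0.00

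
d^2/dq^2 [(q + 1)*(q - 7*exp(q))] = -7*q*exp(q) - 21*exp(q) + 2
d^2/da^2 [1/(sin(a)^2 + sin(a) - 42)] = (-4*sin(a)^4 - 3*sin(a)^3 - 163*sin(a)^2 - 36*sin(a) + 86)/(sin(a)^2 + sin(a) - 42)^3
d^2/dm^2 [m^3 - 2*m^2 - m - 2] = 6*m - 4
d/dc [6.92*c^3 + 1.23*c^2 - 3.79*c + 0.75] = 20.76*c^2 + 2.46*c - 3.79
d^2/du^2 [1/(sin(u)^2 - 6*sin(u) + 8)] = 2*(-2*sin(u)^4 + 9*sin(u)^3 + sin(u)^2 - 42*sin(u) + 28)/(sin(u)^2 - 6*sin(u) + 8)^3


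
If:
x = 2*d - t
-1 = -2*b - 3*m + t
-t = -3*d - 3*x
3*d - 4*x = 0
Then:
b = 1/2 - 3*m/2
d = 0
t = 0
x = 0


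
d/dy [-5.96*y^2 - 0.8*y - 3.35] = -11.92*y - 0.8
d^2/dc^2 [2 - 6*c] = 0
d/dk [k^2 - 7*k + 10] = 2*k - 7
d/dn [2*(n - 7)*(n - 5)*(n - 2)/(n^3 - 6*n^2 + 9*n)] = 4*(4*n^3 - 38*n^2 + 105*n - 105)/(n^2*(n^3 - 9*n^2 + 27*n - 27))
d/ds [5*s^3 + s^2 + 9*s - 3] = 15*s^2 + 2*s + 9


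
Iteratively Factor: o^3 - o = (o)*(o^2 - 1) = o*(o + 1)*(o - 1)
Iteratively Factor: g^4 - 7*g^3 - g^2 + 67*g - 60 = (g - 4)*(g^3 - 3*g^2 - 13*g + 15) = (g - 5)*(g - 4)*(g^2 + 2*g - 3) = (g - 5)*(g - 4)*(g + 3)*(g - 1)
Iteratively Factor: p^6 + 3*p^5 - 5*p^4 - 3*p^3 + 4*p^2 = (p - 1)*(p^5 + 4*p^4 - p^3 - 4*p^2) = p*(p - 1)*(p^4 + 4*p^3 - p^2 - 4*p) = p*(p - 1)^2*(p^3 + 5*p^2 + 4*p) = p*(p - 1)^2*(p + 1)*(p^2 + 4*p) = p^2*(p - 1)^2*(p + 1)*(p + 4)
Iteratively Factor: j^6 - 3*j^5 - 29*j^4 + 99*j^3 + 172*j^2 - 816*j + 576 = (j + 4)*(j^5 - 7*j^4 - j^3 + 103*j^2 - 240*j + 144) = (j - 3)*(j + 4)*(j^4 - 4*j^3 - 13*j^2 + 64*j - 48) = (j - 3)*(j - 1)*(j + 4)*(j^3 - 3*j^2 - 16*j + 48) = (j - 4)*(j - 3)*(j - 1)*(j + 4)*(j^2 + j - 12) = (j - 4)*(j - 3)^2*(j - 1)*(j + 4)*(j + 4)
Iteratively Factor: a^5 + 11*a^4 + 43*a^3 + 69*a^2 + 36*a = (a)*(a^4 + 11*a^3 + 43*a^2 + 69*a + 36) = a*(a + 1)*(a^3 + 10*a^2 + 33*a + 36) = a*(a + 1)*(a + 3)*(a^2 + 7*a + 12) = a*(a + 1)*(a + 3)*(a + 4)*(a + 3)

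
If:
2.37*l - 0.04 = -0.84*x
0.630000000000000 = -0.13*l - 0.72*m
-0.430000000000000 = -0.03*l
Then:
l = 14.33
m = -3.46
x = -40.39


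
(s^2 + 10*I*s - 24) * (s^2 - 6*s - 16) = s^4 - 6*s^3 + 10*I*s^3 - 40*s^2 - 60*I*s^2 + 144*s - 160*I*s + 384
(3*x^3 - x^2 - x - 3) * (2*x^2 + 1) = 6*x^5 - 2*x^4 + x^3 - 7*x^2 - x - 3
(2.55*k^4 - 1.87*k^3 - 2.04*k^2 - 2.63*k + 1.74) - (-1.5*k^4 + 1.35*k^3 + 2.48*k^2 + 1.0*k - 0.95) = 4.05*k^4 - 3.22*k^3 - 4.52*k^2 - 3.63*k + 2.69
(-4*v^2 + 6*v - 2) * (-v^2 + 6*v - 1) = 4*v^4 - 30*v^3 + 42*v^2 - 18*v + 2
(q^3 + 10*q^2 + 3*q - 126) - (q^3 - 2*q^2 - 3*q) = 12*q^2 + 6*q - 126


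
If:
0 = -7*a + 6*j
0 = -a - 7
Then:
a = -7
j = -49/6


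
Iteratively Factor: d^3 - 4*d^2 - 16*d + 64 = (d + 4)*(d^2 - 8*d + 16) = (d - 4)*(d + 4)*(d - 4)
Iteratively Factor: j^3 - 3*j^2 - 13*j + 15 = (j - 1)*(j^2 - 2*j - 15) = (j - 5)*(j - 1)*(j + 3)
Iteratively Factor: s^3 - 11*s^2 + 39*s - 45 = (s - 3)*(s^2 - 8*s + 15) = (s - 5)*(s - 3)*(s - 3)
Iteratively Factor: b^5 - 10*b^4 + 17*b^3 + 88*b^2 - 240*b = (b + 3)*(b^4 - 13*b^3 + 56*b^2 - 80*b) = (b - 5)*(b + 3)*(b^3 - 8*b^2 + 16*b) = (b - 5)*(b - 4)*(b + 3)*(b^2 - 4*b) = (b - 5)*(b - 4)^2*(b + 3)*(b)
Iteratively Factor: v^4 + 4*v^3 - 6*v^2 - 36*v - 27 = (v - 3)*(v^3 + 7*v^2 + 15*v + 9) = (v - 3)*(v + 3)*(v^2 + 4*v + 3) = (v - 3)*(v + 3)^2*(v + 1)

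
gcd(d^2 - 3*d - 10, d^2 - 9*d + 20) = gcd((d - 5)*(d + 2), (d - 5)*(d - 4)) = d - 5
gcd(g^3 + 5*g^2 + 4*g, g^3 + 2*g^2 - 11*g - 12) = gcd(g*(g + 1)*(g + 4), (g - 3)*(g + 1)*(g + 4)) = g^2 + 5*g + 4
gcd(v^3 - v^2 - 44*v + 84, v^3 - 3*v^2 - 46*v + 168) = v^2 + v - 42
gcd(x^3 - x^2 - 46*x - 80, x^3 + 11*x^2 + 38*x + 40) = x^2 + 7*x + 10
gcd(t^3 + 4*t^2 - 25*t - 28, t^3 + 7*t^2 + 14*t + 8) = t + 1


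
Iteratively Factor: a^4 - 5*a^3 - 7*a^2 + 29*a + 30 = (a - 3)*(a^3 - 2*a^2 - 13*a - 10) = (a - 3)*(a + 2)*(a^2 - 4*a - 5) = (a - 5)*(a - 3)*(a + 2)*(a + 1)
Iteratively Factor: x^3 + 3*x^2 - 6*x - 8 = (x + 1)*(x^2 + 2*x - 8) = (x - 2)*(x + 1)*(x + 4)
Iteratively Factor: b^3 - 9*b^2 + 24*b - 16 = (b - 1)*(b^2 - 8*b + 16) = (b - 4)*(b - 1)*(b - 4)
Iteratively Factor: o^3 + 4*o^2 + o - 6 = (o + 3)*(o^2 + o - 2) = (o + 2)*(o + 3)*(o - 1)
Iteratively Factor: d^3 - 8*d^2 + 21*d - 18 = (d - 3)*(d^2 - 5*d + 6) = (d - 3)^2*(d - 2)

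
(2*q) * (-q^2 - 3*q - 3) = -2*q^3 - 6*q^2 - 6*q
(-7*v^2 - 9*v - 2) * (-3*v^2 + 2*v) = 21*v^4 + 13*v^3 - 12*v^2 - 4*v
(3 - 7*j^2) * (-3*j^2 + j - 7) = 21*j^4 - 7*j^3 + 40*j^2 + 3*j - 21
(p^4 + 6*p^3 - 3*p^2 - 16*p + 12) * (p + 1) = p^5 + 7*p^4 + 3*p^3 - 19*p^2 - 4*p + 12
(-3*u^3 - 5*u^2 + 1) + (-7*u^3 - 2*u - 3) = -10*u^3 - 5*u^2 - 2*u - 2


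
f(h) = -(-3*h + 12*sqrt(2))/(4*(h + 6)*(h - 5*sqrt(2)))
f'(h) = (-3*h + 12*sqrt(2))/(4*(h + 6)*(h - 5*sqrt(2))^2) + (-3*h + 12*sqrt(2))/(4*(h + 6)^2*(h - 5*sqrt(2))) + 3/(4*(h + 6)*(h - 5*sqrt(2)))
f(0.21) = 0.10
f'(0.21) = -0.02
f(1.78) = 0.07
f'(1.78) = -0.01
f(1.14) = 0.08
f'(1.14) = -0.02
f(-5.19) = 0.82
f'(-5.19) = -1.02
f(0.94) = 0.08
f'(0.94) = -0.02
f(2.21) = 0.06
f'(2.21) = -0.01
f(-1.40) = 0.14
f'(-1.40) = -0.03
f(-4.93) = 0.62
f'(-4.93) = -0.58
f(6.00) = -0.02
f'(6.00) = -0.08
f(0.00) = 0.10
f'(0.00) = -0.02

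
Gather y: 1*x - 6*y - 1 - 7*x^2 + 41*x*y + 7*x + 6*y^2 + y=-7*x^2 + 8*x + 6*y^2 + y*(41*x - 5) - 1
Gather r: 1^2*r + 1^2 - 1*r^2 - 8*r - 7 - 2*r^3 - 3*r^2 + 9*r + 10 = -2*r^3 - 4*r^2 + 2*r + 4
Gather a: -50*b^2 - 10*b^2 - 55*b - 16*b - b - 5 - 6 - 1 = -60*b^2 - 72*b - 12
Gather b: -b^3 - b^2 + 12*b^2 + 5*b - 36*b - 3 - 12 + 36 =-b^3 + 11*b^2 - 31*b + 21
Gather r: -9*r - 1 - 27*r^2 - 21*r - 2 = -27*r^2 - 30*r - 3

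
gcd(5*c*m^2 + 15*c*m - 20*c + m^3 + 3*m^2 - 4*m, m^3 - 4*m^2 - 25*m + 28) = m^2 + 3*m - 4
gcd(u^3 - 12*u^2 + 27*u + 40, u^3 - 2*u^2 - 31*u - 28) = u + 1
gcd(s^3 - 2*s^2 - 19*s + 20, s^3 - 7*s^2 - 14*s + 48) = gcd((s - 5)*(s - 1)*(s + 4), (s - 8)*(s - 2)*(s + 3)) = 1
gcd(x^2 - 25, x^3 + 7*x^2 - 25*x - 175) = x^2 - 25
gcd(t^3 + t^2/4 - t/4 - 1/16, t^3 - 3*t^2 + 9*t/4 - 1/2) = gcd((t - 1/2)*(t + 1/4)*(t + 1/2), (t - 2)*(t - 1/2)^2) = t - 1/2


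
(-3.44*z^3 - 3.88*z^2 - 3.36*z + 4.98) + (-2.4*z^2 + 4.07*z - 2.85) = -3.44*z^3 - 6.28*z^2 + 0.71*z + 2.13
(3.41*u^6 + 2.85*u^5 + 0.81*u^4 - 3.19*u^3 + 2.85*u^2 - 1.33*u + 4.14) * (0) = 0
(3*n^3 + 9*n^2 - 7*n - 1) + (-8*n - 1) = 3*n^3 + 9*n^2 - 15*n - 2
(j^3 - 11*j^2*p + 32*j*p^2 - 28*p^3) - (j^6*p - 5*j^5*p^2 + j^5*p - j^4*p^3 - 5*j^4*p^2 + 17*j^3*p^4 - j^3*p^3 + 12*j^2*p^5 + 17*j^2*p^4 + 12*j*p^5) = -j^6*p + 5*j^5*p^2 - j^5*p + j^4*p^3 + 5*j^4*p^2 - 17*j^3*p^4 + j^3*p^3 + j^3 - 12*j^2*p^5 - 17*j^2*p^4 - 11*j^2*p - 12*j*p^5 + 32*j*p^2 - 28*p^3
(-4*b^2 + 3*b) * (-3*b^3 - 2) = 12*b^5 - 9*b^4 + 8*b^2 - 6*b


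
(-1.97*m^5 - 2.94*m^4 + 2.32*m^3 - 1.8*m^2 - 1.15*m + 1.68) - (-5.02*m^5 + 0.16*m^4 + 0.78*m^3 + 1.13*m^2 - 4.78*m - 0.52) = 3.05*m^5 - 3.1*m^4 + 1.54*m^3 - 2.93*m^2 + 3.63*m + 2.2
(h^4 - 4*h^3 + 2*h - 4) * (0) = 0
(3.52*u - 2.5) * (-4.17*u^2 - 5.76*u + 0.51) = -14.6784*u^3 - 9.8502*u^2 + 16.1952*u - 1.275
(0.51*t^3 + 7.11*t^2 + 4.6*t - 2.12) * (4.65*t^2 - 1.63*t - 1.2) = 2.3715*t^5 + 32.2302*t^4 + 9.1887*t^3 - 25.888*t^2 - 2.0644*t + 2.544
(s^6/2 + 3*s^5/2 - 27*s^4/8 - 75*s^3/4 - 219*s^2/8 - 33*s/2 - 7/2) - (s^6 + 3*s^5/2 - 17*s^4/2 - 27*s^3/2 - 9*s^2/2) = -s^6/2 + 41*s^4/8 - 21*s^3/4 - 183*s^2/8 - 33*s/2 - 7/2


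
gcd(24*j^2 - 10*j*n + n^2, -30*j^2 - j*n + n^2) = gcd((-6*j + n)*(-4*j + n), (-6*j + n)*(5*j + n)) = 6*j - n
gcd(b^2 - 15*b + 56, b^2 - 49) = b - 7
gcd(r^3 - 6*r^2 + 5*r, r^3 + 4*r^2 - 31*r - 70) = r - 5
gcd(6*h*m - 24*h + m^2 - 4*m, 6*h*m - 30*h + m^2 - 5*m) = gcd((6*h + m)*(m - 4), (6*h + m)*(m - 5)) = 6*h + m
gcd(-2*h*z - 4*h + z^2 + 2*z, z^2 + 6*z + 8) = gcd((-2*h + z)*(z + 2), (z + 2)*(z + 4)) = z + 2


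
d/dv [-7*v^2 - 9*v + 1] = -14*v - 9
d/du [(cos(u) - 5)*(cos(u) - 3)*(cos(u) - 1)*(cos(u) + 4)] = (-4*cos(u)^3 + 15*cos(u)^2 + 26*cos(u) - 77)*sin(u)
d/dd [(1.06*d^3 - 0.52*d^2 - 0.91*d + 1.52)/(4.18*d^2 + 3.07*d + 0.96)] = (4.4308*d^4 + 6.5084*d^3 + 5.2602*d^2 - 13.7056*d - 5.54)/(17.4724*d^4 + 25.6652*d^3 + 17.4505*d^2 + 5.8944*d + 0.9216)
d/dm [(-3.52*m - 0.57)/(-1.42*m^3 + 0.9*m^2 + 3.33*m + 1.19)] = (-9.9968*m^3 + 0.739800000000001*m^2 + 1.026*m - 2.2907)/(2.0164*m^6 - 2.556*m^5 - 8.6472*m^4 + 2.6144*m^3 + 13.2309*m^2 + 7.9254*m + 1.4161)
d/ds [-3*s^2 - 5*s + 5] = -6*s - 5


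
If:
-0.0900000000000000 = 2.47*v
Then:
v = -0.04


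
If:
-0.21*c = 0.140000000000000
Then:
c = -0.67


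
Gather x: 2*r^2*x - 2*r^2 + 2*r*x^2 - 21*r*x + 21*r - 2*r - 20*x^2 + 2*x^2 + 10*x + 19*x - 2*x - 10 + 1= -2*r^2 + 19*r + x^2*(2*r - 18) + x*(2*r^2 - 21*r + 27) - 9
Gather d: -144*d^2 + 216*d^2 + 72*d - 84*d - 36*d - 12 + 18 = 72*d^2 - 48*d + 6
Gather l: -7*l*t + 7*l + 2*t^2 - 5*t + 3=l*(7 - 7*t) + 2*t^2 - 5*t + 3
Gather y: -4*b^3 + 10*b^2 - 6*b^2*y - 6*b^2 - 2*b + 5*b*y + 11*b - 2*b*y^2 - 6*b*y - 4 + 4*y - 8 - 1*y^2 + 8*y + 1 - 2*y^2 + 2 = -4*b^3 + 4*b^2 + 9*b + y^2*(-2*b - 3) + y*(-6*b^2 - b + 12) - 9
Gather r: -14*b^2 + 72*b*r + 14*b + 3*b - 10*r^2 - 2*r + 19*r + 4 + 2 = -14*b^2 + 17*b - 10*r^2 + r*(72*b + 17) + 6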